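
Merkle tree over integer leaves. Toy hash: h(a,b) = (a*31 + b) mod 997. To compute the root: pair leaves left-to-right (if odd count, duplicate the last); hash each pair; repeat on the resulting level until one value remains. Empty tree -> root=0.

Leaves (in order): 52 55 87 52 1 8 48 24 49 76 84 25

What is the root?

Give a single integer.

L0: [52, 55, 87, 52, 1, 8, 48, 24, 49, 76, 84, 25]
L1: h(52,55)=(52*31+55)%997=670 h(87,52)=(87*31+52)%997=755 h(1,8)=(1*31+8)%997=39 h(48,24)=(48*31+24)%997=515 h(49,76)=(49*31+76)%997=598 h(84,25)=(84*31+25)%997=635 -> [670, 755, 39, 515, 598, 635]
L2: h(670,755)=(670*31+755)%997=588 h(39,515)=(39*31+515)%997=727 h(598,635)=(598*31+635)%997=230 -> [588, 727, 230]
L3: h(588,727)=(588*31+727)%997=12 h(230,230)=(230*31+230)%997=381 -> [12, 381]
L4: h(12,381)=(12*31+381)%997=753 -> [753]

Answer: 753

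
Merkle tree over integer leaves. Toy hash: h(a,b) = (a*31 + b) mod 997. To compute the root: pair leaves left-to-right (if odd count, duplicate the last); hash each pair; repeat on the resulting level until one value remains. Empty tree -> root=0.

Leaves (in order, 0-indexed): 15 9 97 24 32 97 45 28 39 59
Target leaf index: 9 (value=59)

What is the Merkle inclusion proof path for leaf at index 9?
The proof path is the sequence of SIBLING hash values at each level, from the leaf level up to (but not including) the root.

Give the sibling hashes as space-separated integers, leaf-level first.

Answer: 39 271 696 415

Derivation:
L0 (leaves): [15, 9, 97, 24, 32, 97, 45, 28, 39, 59], target index=9
L1: h(15,9)=(15*31+9)%997=474 [pair 0] h(97,24)=(97*31+24)%997=40 [pair 1] h(32,97)=(32*31+97)%997=92 [pair 2] h(45,28)=(45*31+28)%997=426 [pair 3] h(39,59)=(39*31+59)%997=271 [pair 4] -> [474, 40, 92, 426, 271]
  Sibling for proof at L0: 39
L2: h(474,40)=(474*31+40)%997=776 [pair 0] h(92,426)=(92*31+426)%997=287 [pair 1] h(271,271)=(271*31+271)%997=696 [pair 2] -> [776, 287, 696]
  Sibling for proof at L1: 271
L3: h(776,287)=(776*31+287)%997=415 [pair 0] h(696,696)=(696*31+696)%997=338 [pair 1] -> [415, 338]
  Sibling for proof at L2: 696
L4: h(415,338)=(415*31+338)%997=242 [pair 0] -> [242]
  Sibling for proof at L3: 415
Root: 242
Proof path (sibling hashes from leaf to root): [39, 271, 696, 415]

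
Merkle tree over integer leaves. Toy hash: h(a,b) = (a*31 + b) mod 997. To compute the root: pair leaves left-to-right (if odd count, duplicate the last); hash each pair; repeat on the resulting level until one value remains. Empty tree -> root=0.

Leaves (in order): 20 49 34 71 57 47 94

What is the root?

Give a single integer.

L0: [20, 49, 34, 71, 57, 47, 94]
L1: h(20,49)=(20*31+49)%997=669 h(34,71)=(34*31+71)%997=128 h(57,47)=(57*31+47)%997=817 h(94,94)=(94*31+94)%997=17 -> [669, 128, 817, 17]
L2: h(669,128)=(669*31+128)%997=927 h(817,17)=(817*31+17)%997=419 -> [927, 419]
L3: h(927,419)=(927*31+419)%997=243 -> [243]

Answer: 243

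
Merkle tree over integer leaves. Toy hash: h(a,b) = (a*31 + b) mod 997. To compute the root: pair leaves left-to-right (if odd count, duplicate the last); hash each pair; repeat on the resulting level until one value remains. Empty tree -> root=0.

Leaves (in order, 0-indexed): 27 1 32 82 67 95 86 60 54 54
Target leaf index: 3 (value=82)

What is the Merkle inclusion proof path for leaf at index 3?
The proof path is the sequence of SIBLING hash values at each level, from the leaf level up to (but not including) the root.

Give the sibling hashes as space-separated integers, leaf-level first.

Answer: 32 838 268 794

Derivation:
L0 (leaves): [27, 1, 32, 82, 67, 95, 86, 60, 54, 54], target index=3
L1: h(27,1)=(27*31+1)%997=838 [pair 0] h(32,82)=(32*31+82)%997=77 [pair 1] h(67,95)=(67*31+95)%997=178 [pair 2] h(86,60)=(86*31+60)%997=732 [pair 3] h(54,54)=(54*31+54)%997=731 [pair 4] -> [838, 77, 178, 732, 731]
  Sibling for proof at L0: 32
L2: h(838,77)=(838*31+77)%997=133 [pair 0] h(178,732)=(178*31+732)%997=268 [pair 1] h(731,731)=(731*31+731)%997=461 [pair 2] -> [133, 268, 461]
  Sibling for proof at L1: 838
L3: h(133,268)=(133*31+268)%997=403 [pair 0] h(461,461)=(461*31+461)%997=794 [pair 1] -> [403, 794]
  Sibling for proof at L2: 268
L4: h(403,794)=(403*31+794)%997=326 [pair 0] -> [326]
  Sibling for proof at L3: 794
Root: 326
Proof path (sibling hashes from leaf to root): [32, 838, 268, 794]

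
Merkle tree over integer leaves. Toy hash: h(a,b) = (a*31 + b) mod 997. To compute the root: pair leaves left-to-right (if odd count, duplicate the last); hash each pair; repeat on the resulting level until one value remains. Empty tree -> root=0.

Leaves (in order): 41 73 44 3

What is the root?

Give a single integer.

L0: [41, 73, 44, 3]
L1: h(41,73)=(41*31+73)%997=347 h(44,3)=(44*31+3)%997=370 -> [347, 370]
L2: h(347,370)=(347*31+370)%997=160 -> [160]

Answer: 160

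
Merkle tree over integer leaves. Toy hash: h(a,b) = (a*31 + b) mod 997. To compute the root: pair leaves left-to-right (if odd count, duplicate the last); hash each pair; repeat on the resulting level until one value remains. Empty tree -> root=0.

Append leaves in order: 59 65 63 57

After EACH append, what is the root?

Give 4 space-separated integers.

After append 59 (leaves=[59]):
  L0: [59]
  root=59
After append 65 (leaves=[59, 65]):
  L0: [59, 65]
  L1: h(59,65)=(59*31+65)%997=897 -> [897]
  root=897
After append 63 (leaves=[59, 65, 63]):
  L0: [59, 65, 63]
  L1: h(59,65)=(59*31+65)%997=897 h(63,63)=(63*31+63)%997=22 -> [897, 22]
  L2: h(897,22)=(897*31+22)%997=910 -> [910]
  root=910
After append 57 (leaves=[59, 65, 63, 57]):
  L0: [59, 65, 63, 57]
  L1: h(59,65)=(59*31+65)%997=897 h(63,57)=(63*31+57)%997=16 -> [897, 16]
  L2: h(897,16)=(897*31+16)%997=904 -> [904]
  root=904

Answer: 59 897 910 904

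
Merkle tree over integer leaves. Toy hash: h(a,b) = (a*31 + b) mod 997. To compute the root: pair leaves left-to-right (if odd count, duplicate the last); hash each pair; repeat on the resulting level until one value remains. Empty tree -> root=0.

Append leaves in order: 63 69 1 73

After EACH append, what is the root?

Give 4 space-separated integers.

Answer: 63 28 900 972

Derivation:
After append 63 (leaves=[63]):
  L0: [63]
  root=63
After append 69 (leaves=[63, 69]):
  L0: [63, 69]
  L1: h(63,69)=(63*31+69)%997=28 -> [28]
  root=28
After append 1 (leaves=[63, 69, 1]):
  L0: [63, 69, 1]
  L1: h(63,69)=(63*31+69)%997=28 h(1,1)=(1*31+1)%997=32 -> [28, 32]
  L2: h(28,32)=(28*31+32)%997=900 -> [900]
  root=900
After append 73 (leaves=[63, 69, 1, 73]):
  L0: [63, 69, 1, 73]
  L1: h(63,69)=(63*31+69)%997=28 h(1,73)=(1*31+73)%997=104 -> [28, 104]
  L2: h(28,104)=(28*31+104)%997=972 -> [972]
  root=972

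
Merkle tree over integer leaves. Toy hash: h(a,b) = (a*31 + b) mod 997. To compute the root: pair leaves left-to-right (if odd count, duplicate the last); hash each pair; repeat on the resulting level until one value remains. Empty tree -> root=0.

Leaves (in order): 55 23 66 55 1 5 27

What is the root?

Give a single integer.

Answer: 915

Derivation:
L0: [55, 23, 66, 55, 1, 5, 27]
L1: h(55,23)=(55*31+23)%997=731 h(66,55)=(66*31+55)%997=107 h(1,5)=(1*31+5)%997=36 h(27,27)=(27*31+27)%997=864 -> [731, 107, 36, 864]
L2: h(731,107)=(731*31+107)%997=834 h(36,864)=(36*31+864)%997=983 -> [834, 983]
L3: h(834,983)=(834*31+983)%997=915 -> [915]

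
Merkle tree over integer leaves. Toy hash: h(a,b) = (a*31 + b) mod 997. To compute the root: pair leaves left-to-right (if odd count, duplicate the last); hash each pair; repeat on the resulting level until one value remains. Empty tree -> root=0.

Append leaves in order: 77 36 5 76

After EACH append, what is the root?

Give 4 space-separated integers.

After append 77 (leaves=[77]):
  L0: [77]
  root=77
After append 36 (leaves=[77, 36]):
  L0: [77, 36]
  L1: h(77,36)=(77*31+36)%997=429 -> [429]
  root=429
After append 5 (leaves=[77, 36, 5]):
  L0: [77, 36, 5]
  L1: h(77,36)=(77*31+36)%997=429 h(5,5)=(5*31+5)%997=160 -> [429, 160]
  L2: h(429,160)=(429*31+160)%997=498 -> [498]
  root=498
After append 76 (leaves=[77, 36, 5, 76]):
  L0: [77, 36, 5, 76]
  L1: h(77,36)=(77*31+36)%997=429 h(5,76)=(5*31+76)%997=231 -> [429, 231]
  L2: h(429,231)=(429*31+231)%997=569 -> [569]
  root=569

Answer: 77 429 498 569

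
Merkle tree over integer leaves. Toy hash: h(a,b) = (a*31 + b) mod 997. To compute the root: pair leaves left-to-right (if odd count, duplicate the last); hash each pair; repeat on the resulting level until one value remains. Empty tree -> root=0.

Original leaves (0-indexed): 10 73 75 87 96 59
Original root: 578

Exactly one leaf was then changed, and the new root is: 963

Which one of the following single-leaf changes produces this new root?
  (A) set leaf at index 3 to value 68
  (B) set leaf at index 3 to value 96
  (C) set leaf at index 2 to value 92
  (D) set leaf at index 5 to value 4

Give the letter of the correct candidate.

Original leaves: [10, 73, 75, 87, 96, 59]
Target new root: 963
Try each candidate change and compute the resulting root:
Candidate A: set leaf[3] = 68 -> leaves = [10, 73, 75, 68, 96, 59]
  L0: [10, 73, 75, 68, 96, 59]
  L1: h(10,73)=(10*31+73)%997=383 h(75,68)=(75*31+68)%997=399 h(96,59)=(96*31+59)%997=44 -> [383, 399, 44]
  L2: h(383,399)=(383*31+399)%997=308 h(44,44)=(44*31+44)%997=411 -> [308, 411]
  L3: h(308,411)=(308*31+411)%997=986 -> [986]
  root = 986 != target 963
Candidate B: set leaf[3] = 96 -> leaves = [10, 73, 75, 96, 96, 59]
  L0: [10, 73, 75, 96, 96, 59]
  L1: h(10,73)=(10*31+73)%997=383 h(75,96)=(75*31+96)%997=427 h(96,59)=(96*31+59)%997=44 -> [383, 427, 44]
  L2: h(383,427)=(383*31+427)%997=336 h(44,44)=(44*31+44)%997=411 -> [336, 411]
  L3: h(336,411)=(336*31+411)%997=857 -> [857]
  root = 857 != target 963
Candidate C: set leaf[2] = 92 -> leaves = [10, 73, 92, 87, 96, 59]
  L0: [10, 73, 92, 87, 96, 59]
  L1: h(10,73)=(10*31+73)%997=383 h(92,87)=(92*31+87)%997=945 h(96,59)=(96*31+59)%997=44 -> [383, 945, 44]
  L2: h(383,945)=(383*31+945)%997=854 h(44,44)=(44*31+44)%997=411 -> [854, 411]
  L3: h(854,411)=(854*31+411)%997=963 -> [963]
  root = 963 == target 963  ** MATCH **
Candidate D: set leaf[5] = 4 -> leaves = [10, 73, 75, 87, 96, 4]
  L0: [10, 73, 75, 87, 96, 4]
  L1: h(10,73)=(10*31+73)%997=383 h(75,87)=(75*31+87)%997=418 h(96,4)=(96*31+4)%997=986 -> [383, 418, 986]
  L2: h(383,418)=(383*31+418)%997=327 h(986,986)=(986*31+986)%997=645 -> [327, 645]
  L3: h(327,645)=(327*31+645)%997=812 -> [812]
  root = 812 != target 963
Candidate C produces the target root.

Answer: C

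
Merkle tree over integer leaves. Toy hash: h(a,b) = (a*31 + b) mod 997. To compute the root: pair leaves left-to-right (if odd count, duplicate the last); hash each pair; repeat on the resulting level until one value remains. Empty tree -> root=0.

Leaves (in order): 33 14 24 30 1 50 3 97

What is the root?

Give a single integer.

L0: [33, 14, 24, 30, 1, 50, 3, 97]
L1: h(33,14)=(33*31+14)%997=40 h(24,30)=(24*31+30)%997=774 h(1,50)=(1*31+50)%997=81 h(3,97)=(3*31+97)%997=190 -> [40, 774, 81, 190]
L2: h(40,774)=(40*31+774)%997=20 h(81,190)=(81*31+190)%997=707 -> [20, 707]
L3: h(20,707)=(20*31+707)%997=330 -> [330]

Answer: 330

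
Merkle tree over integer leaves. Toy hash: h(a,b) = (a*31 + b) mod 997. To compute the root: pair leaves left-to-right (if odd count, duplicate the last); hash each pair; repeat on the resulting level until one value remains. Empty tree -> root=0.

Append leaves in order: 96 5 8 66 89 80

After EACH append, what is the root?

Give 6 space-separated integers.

Answer: 96 987 943 4 533 245

Derivation:
After append 96 (leaves=[96]):
  L0: [96]
  root=96
After append 5 (leaves=[96, 5]):
  L0: [96, 5]
  L1: h(96,5)=(96*31+5)%997=987 -> [987]
  root=987
After append 8 (leaves=[96, 5, 8]):
  L0: [96, 5, 8]
  L1: h(96,5)=(96*31+5)%997=987 h(8,8)=(8*31+8)%997=256 -> [987, 256]
  L2: h(987,256)=(987*31+256)%997=943 -> [943]
  root=943
After append 66 (leaves=[96, 5, 8, 66]):
  L0: [96, 5, 8, 66]
  L1: h(96,5)=(96*31+5)%997=987 h(8,66)=(8*31+66)%997=314 -> [987, 314]
  L2: h(987,314)=(987*31+314)%997=4 -> [4]
  root=4
After append 89 (leaves=[96, 5, 8, 66, 89]):
  L0: [96, 5, 8, 66, 89]
  L1: h(96,5)=(96*31+5)%997=987 h(8,66)=(8*31+66)%997=314 h(89,89)=(89*31+89)%997=854 -> [987, 314, 854]
  L2: h(987,314)=(987*31+314)%997=4 h(854,854)=(854*31+854)%997=409 -> [4, 409]
  L3: h(4,409)=(4*31+409)%997=533 -> [533]
  root=533
After append 80 (leaves=[96, 5, 8, 66, 89, 80]):
  L0: [96, 5, 8, 66, 89, 80]
  L1: h(96,5)=(96*31+5)%997=987 h(8,66)=(8*31+66)%997=314 h(89,80)=(89*31+80)%997=845 -> [987, 314, 845]
  L2: h(987,314)=(987*31+314)%997=4 h(845,845)=(845*31+845)%997=121 -> [4, 121]
  L3: h(4,121)=(4*31+121)%997=245 -> [245]
  root=245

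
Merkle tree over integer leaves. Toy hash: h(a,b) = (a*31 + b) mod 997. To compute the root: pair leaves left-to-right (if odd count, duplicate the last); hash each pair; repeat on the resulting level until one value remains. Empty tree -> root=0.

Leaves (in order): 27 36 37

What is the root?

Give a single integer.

L0: [27, 36, 37]
L1: h(27,36)=(27*31+36)%997=873 h(37,37)=(37*31+37)%997=187 -> [873, 187]
L2: h(873,187)=(873*31+187)%997=331 -> [331]

Answer: 331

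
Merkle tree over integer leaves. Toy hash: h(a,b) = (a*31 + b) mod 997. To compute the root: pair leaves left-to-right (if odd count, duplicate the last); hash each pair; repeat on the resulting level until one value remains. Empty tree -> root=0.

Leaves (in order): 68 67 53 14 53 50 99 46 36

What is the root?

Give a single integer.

L0: [68, 67, 53, 14, 53, 50, 99, 46, 36]
L1: h(68,67)=(68*31+67)%997=181 h(53,14)=(53*31+14)%997=660 h(53,50)=(53*31+50)%997=696 h(99,46)=(99*31+46)%997=124 h(36,36)=(36*31+36)%997=155 -> [181, 660, 696, 124, 155]
L2: h(181,660)=(181*31+660)%997=289 h(696,124)=(696*31+124)%997=763 h(155,155)=(155*31+155)%997=972 -> [289, 763, 972]
L3: h(289,763)=(289*31+763)%997=749 h(972,972)=(972*31+972)%997=197 -> [749, 197]
L4: h(749,197)=(749*31+197)%997=485 -> [485]

Answer: 485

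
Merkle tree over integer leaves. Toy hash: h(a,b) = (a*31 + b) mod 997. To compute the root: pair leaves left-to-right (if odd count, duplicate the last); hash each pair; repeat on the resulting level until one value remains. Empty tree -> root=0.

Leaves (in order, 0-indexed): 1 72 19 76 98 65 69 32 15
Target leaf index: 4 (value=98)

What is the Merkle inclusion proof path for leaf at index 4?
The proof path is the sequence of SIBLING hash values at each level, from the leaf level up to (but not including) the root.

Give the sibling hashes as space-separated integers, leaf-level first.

Answer: 65 177 867 996

Derivation:
L0 (leaves): [1, 72, 19, 76, 98, 65, 69, 32, 15], target index=4
L1: h(1,72)=(1*31+72)%997=103 [pair 0] h(19,76)=(19*31+76)%997=665 [pair 1] h(98,65)=(98*31+65)%997=112 [pair 2] h(69,32)=(69*31+32)%997=177 [pair 3] h(15,15)=(15*31+15)%997=480 [pair 4] -> [103, 665, 112, 177, 480]
  Sibling for proof at L0: 65
L2: h(103,665)=(103*31+665)%997=867 [pair 0] h(112,177)=(112*31+177)%997=658 [pair 1] h(480,480)=(480*31+480)%997=405 [pair 2] -> [867, 658, 405]
  Sibling for proof at L1: 177
L3: h(867,658)=(867*31+658)%997=616 [pair 0] h(405,405)=(405*31+405)%997=996 [pair 1] -> [616, 996]
  Sibling for proof at L2: 867
L4: h(616,996)=(616*31+996)%997=152 [pair 0] -> [152]
  Sibling for proof at L3: 996
Root: 152
Proof path (sibling hashes from leaf to root): [65, 177, 867, 996]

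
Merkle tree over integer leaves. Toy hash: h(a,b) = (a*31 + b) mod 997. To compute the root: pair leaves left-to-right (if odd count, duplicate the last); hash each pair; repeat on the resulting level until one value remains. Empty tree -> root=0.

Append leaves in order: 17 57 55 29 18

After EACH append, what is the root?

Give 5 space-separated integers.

After append 17 (leaves=[17]):
  L0: [17]
  root=17
After append 57 (leaves=[17, 57]):
  L0: [17, 57]
  L1: h(17,57)=(17*31+57)%997=584 -> [584]
  root=584
After append 55 (leaves=[17, 57, 55]):
  L0: [17, 57, 55]
  L1: h(17,57)=(17*31+57)%997=584 h(55,55)=(55*31+55)%997=763 -> [584, 763]
  L2: h(584,763)=(584*31+763)%997=921 -> [921]
  root=921
After append 29 (leaves=[17, 57, 55, 29]):
  L0: [17, 57, 55, 29]
  L1: h(17,57)=(17*31+57)%997=584 h(55,29)=(55*31+29)%997=737 -> [584, 737]
  L2: h(584,737)=(584*31+737)%997=895 -> [895]
  root=895
After append 18 (leaves=[17, 57, 55, 29, 18]):
  L0: [17, 57, 55, 29, 18]
  L1: h(17,57)=(17*31+57)%997=584 h(55,29)=(55*31+29)%997=737 h(18,18)=(18*31+18)%997=576 -> [584, 737, 576]
  L2: h(584,737)=(584*31+737)%997=895 h(576,576)=(576*31+576)%997=486 -> [895, 486]
  L3: h(895,486)=(895*31+486)%997=315 -> [315]
  root=315

Answer: 17 584 921 895 315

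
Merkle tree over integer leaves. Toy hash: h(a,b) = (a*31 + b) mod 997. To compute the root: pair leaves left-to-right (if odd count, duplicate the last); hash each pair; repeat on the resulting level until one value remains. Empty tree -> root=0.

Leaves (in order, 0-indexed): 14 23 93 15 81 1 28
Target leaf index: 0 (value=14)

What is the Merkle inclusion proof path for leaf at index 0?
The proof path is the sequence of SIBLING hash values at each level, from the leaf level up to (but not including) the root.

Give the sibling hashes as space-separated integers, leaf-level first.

Answer: 23 904 5

Derivation:
L0 (leaves): [14, 23, 93, 15, 81, 1, 28], target index=0
L1: h(14,23)=(14*31+23)%997=457 [pair 0] h(93,15)=(93*31+15)%997=904 [pair 1] h(81,1)=(81*31+1)%997=518 [pair 2] h(28,28)=(28*31+28)%997=896 [pair 3] -> [457, 904, 518, 896]
  Sibling for proof at L0: 23
L2: h(457,904)=(457*31+904)%997=116 [pair 0] h(518,896)=(518*31+896)%997=5 [pair 1] -> [116, 5]
  Sibling for proof at L1: 904
L3: h(116,5)=(116*31+5)%997=610 [pair 0] -> [610]
  Sibling for proof at L2: 5
Root: 610
Proof path (sibling hashes from leaf to root): [23, 904, 5]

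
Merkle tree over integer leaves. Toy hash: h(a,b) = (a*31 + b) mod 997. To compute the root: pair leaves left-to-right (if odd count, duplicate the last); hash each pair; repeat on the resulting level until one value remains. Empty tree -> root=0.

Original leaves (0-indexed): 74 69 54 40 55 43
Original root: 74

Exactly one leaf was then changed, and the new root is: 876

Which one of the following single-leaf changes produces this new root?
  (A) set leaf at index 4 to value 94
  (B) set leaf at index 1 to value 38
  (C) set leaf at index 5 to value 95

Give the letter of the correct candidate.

Answer: A

Derivation:
Original leaves: [74, 69, 54, 40, 55, 43]
Target new root: 876
Try each candidate change and compute the resulting root:
Candidate A: set leaf[4] = 94 -> leaves = [74, 69, 54, 40, 94, 43]
  L0: [74, 69, 54, 40, 94, 43]
  L1: h(74,69)=(74*31+69)%997=369 h(54,40)=(54*31+40)%997=717 h(94,43)=(94*31+43)%997=963 -> [369, 717, 963]
  L2: h(369,717)=(369*31+717)%997=192 h(963,963)=(963*31+963)%997=906 -> [192, 906]
  L3: h(192,906)=(192*31+906)%997=876 -> [876]
  root = 876 == target 876  ** MATCH **
Candidate B: set leaf[1] = 38 -> leaves = [74, 38, 54, 40, 55, 43]
  L0: [74, 38, 54, 40, 55, 43]
  L1: h(74,38)=(74*31+38)%997=338 h(54,40)=(54*31+40)%997=717 h(55,43)=(55*31+43)%997=751 -> [338, 717, 751]
  L2: h(338,717)=(338*31+717)%997=228 h(751,751)=(751*31+751)%997=104 -> [228, 104]
  L3: h(228,104)=(228*31+104)%997=193 -> [193]
  root = 193 != target 876
Candidate C: set leaf[5] = 95 -> leaves = [74, 69, 54, 40, 55, 95]
  L0: [74, 69, 54, 40, 55, 95]
  L1: h(74,69)=(74*31+69)%997=369 h(54,40)=(54*31+40)%997=717 h(55,95)=(55*31+95)%997=803 -> [369, 717, 803]
  L2: h(369,717)=(369*31+717)%997=192 h(803,803)=(803*31+803)%997=771 -> [192, 771]
  L3: h(192,771)=(192*31+771)%997=741 -> [741]
  root = 741 != target 876
Candidate A produces the target root.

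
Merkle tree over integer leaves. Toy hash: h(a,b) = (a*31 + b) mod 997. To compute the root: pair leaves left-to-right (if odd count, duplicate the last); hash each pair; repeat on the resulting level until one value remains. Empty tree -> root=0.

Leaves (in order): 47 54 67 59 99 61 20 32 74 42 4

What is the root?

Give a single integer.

L0: [47, 54, 67, 59, 99, 61, 20, 32, 74, 42, 4]
L1: h(47,54)=(47*31+54)%997=514 h(67,59)=(67*31+59)%997=142 h(99,61)=(99*31+61)%997=139 h(20,32)=(20*31+32)%997=652 h(74,42)=(74*31+42)%997=342 h(4,4)=(4*31+4)%997=128 -> [514, 142, 139, 652, 342, 128]
L2: h(514,142)=(514*31+142)%997=124 h(139,652)=(139*31+652)%997=973 h(342,128)=(342*31+128)%997=760 -> [124, 973, 760]
L3: h(124,973)=(124*31+973)%997=829 h(760,760)=(760*31+760)%997=392 -> [829, 392]
L4: h(829,392)=(829*31+392)%997=169 -> [169]

Answer: 169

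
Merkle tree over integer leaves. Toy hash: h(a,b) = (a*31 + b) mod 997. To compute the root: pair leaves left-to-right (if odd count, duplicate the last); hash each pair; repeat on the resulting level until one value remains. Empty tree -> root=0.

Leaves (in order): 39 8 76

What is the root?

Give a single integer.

L0: [39, 8, 76]
L1: h(39,8)=(39*31+8)%997=220 h(76,76)=(76*31+76)%997=438 -> [220, 438]
L2: h(220,438)=(220*31+438)%997=279 -> [279]

Answer: 279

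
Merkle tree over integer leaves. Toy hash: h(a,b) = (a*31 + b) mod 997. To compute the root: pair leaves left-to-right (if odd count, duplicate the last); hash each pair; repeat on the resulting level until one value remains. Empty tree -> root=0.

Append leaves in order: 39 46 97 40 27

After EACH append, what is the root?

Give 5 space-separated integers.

Answer: 39 258 135 78 156

Derivation:
After append 39 (leaves=[39]):
  L0: [39]
  root=39
After append 46 (leaves=[39, 46]):
  L0: [39, 46]
  L1: h(39,46)=(39*31+46)%997=258 -> [258]
  root=258
After append 97 (leaves=[39, 46, 97]):
  L0: [39, 46, 97]
  L1: h(39,46)=(39*31+46)%997=258 h(97,97)=(97*31+97)%997=113 -> [258, 113]
  L2: h(258,113)=(258*31+113)%997=135 -> [135]
  root=135
After append 40 (leaves=[39, 46, 97, 40]):
  L0: [39, 46, 97, 40]
  L1: h(39,46)=(39*31+46)%997=258 h(97,40)=(97*31+40)%997=56 -> [258, 56]
  L2: h(258,56)=(258*31+56)%997=78 -> [78]
  root=78
After append 27 (leaves=[39, 46, 97, 40, 27]):
  L0: [39, 46, 97, 40, 27]
  L1: h(39,46)=(39*31+46)%997=258 h(97,40)=(97*31+40)%997=56 h(27,27)=(27*31+27)%997=864 -> [258, 56, 864]
  L2: h(258,56)=(258*31+56)%997=78 h(864,864)=(864*31+864)%997=729 -> [78, 729]
  L3: h(78,729)=(78*31+729)%997=156 -> [156]
  root=156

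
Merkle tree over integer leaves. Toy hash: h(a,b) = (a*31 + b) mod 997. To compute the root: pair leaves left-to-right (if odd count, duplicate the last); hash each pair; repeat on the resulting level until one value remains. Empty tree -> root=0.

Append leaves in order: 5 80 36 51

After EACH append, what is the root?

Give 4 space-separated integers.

Answer: 5 235 461 476

Derivation:
After append 5 (leaves=[5]):
  L0: [5]
  root=5
After append 80 (leaves=[5, 80]):
  L0: [5, 80]
  L1: h(5,80)=(5*31+80)%997=235 -> [235]
  root=235
After append 36 (leaves=[5, 80, 36]):
  L0: [5, 80, 36]
  L1: h(5,80)=(5*31+80)%997=235 h(36,36)=(36*31+36)%997=155 -> [235, 155]
  L2: h(235,155)=(235*31+155)%997=461 -> [461]
  root=461
After append 51 (leaves=[5, 80, 36, 51]):
  L0: [5, 80, 36, 51]
  L1: h(5,80)=(5*31+80)%997=235 h(36,51)=(36*31+51)%997=170 -> [235, 170]
  L2: h(235,170)=(235*31+170)%997=476 -> [476]
  root=476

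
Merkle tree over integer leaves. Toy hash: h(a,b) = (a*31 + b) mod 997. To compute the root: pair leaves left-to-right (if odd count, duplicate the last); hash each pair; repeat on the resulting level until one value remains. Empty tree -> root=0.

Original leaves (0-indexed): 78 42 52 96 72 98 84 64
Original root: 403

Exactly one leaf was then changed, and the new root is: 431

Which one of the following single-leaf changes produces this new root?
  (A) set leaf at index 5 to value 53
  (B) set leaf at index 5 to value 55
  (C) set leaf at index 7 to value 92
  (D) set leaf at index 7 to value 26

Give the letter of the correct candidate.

Original leaves: [78, 42, 52, 96, 72, 98, 84, 64]
Target new root: 431
Try each candidate change and compute the resulting root:
Candidate A: set leaf[5] = 53 -> leaves = [78, 42, 52, 96, 72, 53, 84, 64]
  L0: [78, 42, 52, 96, 72, 53, 84, 64]
  L1: h(78,42)=(78*31+42)%997=466 h(52,96)=(52*31+96)%997=711 h(72,53)=(72*31+53)%997=291 h(84,64)=(84*31+64)%997=674 -> [466, 711, 291, 674]
  L2: h(466,711)=(466*31+711)%997=202 h(291,674)=(291*31+674)%997=722 -> [202, 722]
  L3: h(202,722)=(202*31+722)%997=5 -> [5]
  root = 5 != target 431
Candidate B: set leaf[5] = 55 -> leaves = [78, 42, 52, 96, 72, 55, 84, 64]
  L0: [78, 42, 52, 96, 72, 55, 84, 64]
  L1: h(78,42)=(78*31+42)%997=466 h(52,96)=(52*31+96)%997=711 h(72,55)=(72*31+55)%997=293 h(84,64)=(84*31+64)%997=674 -> [466, 711, 293, 674]
  L2: h(466,711)=(466*31+711)%997=202 h(293,674)=(293*31+674)%997=784 -> [202, 784]
  L3: h(202,784)=(202*31+784)%997=67 -> [67]
  root = 67 != target 431
Candidate C: set leaf[7] = 92 -> leaves = [78, 42, 52, 96, 72, 98, 84, 92]
  L0: [78, 42, 52, 96, 72, 98, 84, 92]
  L1: h(78,42)=(78*31+42)%997=466 h(52,96)=(52*31+96)%997=711 h(72,98)=(72*31+98)%997=336 h(84,92)=(84*31+92)%997=702 -> [466, 711, 336, 702]
  L2: h(466,711)=(466*31+711)%997=202 h(336,702)=(336*31+702)%997=151 -> [202, 151]
  L3: h(202,151)=(202*31+151)%997=431 -> [431]
  root = 431 == target 431  ** MATCH **
Candidate D: set leaf[7] = 26 -> leaves = [78, 42, 52, 96, 72, 98, 84, 26]
  L0: [78, 42, 52, 96, 72, 98, 84, 26]
  L1: h(78,42)=(78*31+42)%997=466 h(52,96)=(52*31+96)%997=711 h(72,98)=(72*31+98)%997=336 h(84,26)=(84*31+26)%997=636 -> [466, 711, 336, 636]
  L2: h(466,711)=(466*31+711)%997=202 h(336,636)=(336*31+636)%997=85 -> [202, 85]
  L3: h(202,85)=(202*31+85)%997=365 -> [365]
  root = 365 != target 431
Candidate C produces the target root.

Answer: C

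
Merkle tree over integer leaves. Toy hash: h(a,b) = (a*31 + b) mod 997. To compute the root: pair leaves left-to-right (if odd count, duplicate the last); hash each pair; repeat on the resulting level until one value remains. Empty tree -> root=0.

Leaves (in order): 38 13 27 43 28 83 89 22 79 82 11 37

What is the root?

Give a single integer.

Answer: 638

Derivation:
L0: [38, 13, 27, 43, 28, 83, 89, 22, 79, 82, 11, 37]
L1: h(38,13)=(38*31+13)%997=194 h(27,43)=(27*31+43)%997=880 h(28,83)=(28*31+83)%997=951 h(89,22)=(89*31+22)%997=787 h(79,82)=(79*31+82)%997=537 h(11,37)=(11*31+37)%997=378 -> [194, 880, 951, 787, 537, 378]
L2: h(194,880)=(194*31+880)%997=912 h(951,787)=(951*31+787)%997=358 h(537,378)=(537*31+378)%997=76 -> [912, 358, 76]
L3: h(912,358)=(912*31+358)%997=714 h(76,76)=(76*31+76)%997=438 -> [714, 438]
L4: h(714,438)=(714*31+438)%997=638 -> [638]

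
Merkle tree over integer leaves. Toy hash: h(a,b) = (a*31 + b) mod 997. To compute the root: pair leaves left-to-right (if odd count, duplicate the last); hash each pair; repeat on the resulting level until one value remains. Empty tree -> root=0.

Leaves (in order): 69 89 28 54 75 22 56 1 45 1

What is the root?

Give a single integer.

L0: [69, 89, 28, 54, 75, 22, 56, 1, 45, 1]
L1: h(69,89)=(69*31+89)%997=234 h(28,54)=(28*31+54)%997=922 h(75,22)=(75*31+22)%997=353 h(56,1)=(56*31+1)%997=740 h(45,1)=(45*31+1)%997=399 -> [234, 922, 353, 740, 399]
L2: h(234,922)=(234*31+922)%997=200 h(353,740)=(353*31+740)%997=716 h(399,399)=(399*31+399)%997=804 -> [200, 716, 804]
L3: h(200,716)=(200*31+716)%997=934 h(804,804)=(804*31+804)%997=803 -> [934, 803]
L4: h(934,803)=(934*31+803)%997=844 -> [844]

Answer: 844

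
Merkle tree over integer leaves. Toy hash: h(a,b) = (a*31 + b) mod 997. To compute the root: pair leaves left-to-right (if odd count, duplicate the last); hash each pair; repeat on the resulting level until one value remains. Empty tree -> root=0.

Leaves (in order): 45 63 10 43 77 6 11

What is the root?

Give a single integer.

L0: [45, 63, 10, 43, 77, 6, 11]
L1: h(45,63)=(45*31+63)%997=461 h(10,43)=(10*31+43)%997=353 h(77,6)=(77*31+6)%997=399 h(11,11)=(11*31+11)%997=352 -> [461, 353, 399, 352]
L2: h(461,353)=(461*31+353)%997=686 h(399,352)=(399*31+352)%997=757 -> [686, 757]
L3: h(686,757)=(686*31+757)%997=89 -> [89]

Answer: 89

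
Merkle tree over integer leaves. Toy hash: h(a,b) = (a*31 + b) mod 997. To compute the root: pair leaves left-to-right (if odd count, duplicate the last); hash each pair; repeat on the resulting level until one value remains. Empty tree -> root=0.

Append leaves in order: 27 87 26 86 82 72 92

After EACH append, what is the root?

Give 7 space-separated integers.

After append 27 (leaves=[27]):
  L0: [27]
  root=27
After append 87 (leaves=[27, 87]):
  L0: [27, 87]
  L1: h(27,87)=(27*31+87)%997=924 -> [924]
  root=924
After append 26 (leaves=[27, 87, 26]):
  L0: [27, 87, 26]
  L1: h(27,87)=(27*31+87)%997=924 h(26,26)=(26*31+26)%997=832 -> [924, 832]
  L2: h(924,832)=(924*31+832)%997=563 -> [563]
  root=563
After append 86 (leaves=[27, 87, 26, 86]):
  L0: [27, 87, 26, 86]
  L1: h(27,87)=(27*31+87)%997=924 h(26,86)=(26*31+86)%997=892 -> [924, 892]
  L2: h(924,892)=(924*31+892)%997=623 -> [623]
  root=623
After append 82 (leaves=[27, 87, 26, 86, 82]):
  L0: [27, 87, 26, 86, 82]
  L1: h(27,87)=(27*31+87)%997=924 h(26,86)=(26*31+86)%997=892 h(82,82)=(82*31+82)%997=630 -> [924, 892, 630]
  L2: h(924,892)=(924*31+892)%997=623 h(630,630)=(630*31+630)%997=220 -> [623, 220]
  L3: h(623,220)=(623*31+220)%997=590 -> [590]
  root=590
After append 72 (leaves=[27, 87, 26, 86, 82, 72]):
  L0: [27, 87, 26, 86, 82, 72]
  L1: h(27,87)=(27*31+87)%997=924 h(26,86)=(26*31+86)%997=892 h(82,72)=(82*31+72)%997=620 -> [924, 892, 620]
  L2: h(924,892)=(924*31+892)%997=623 h(620,620)=(620*31+620)%997=897 -> [623, 897]
  L3: h(623,897)=(623*31+897)%997=270 -> [270]
  root=270
After append 92 (leaves=[27, 87, 26, 86, 82, 72, 92]):
  L0: [27, 87, 26, 86, 82, 72, 92]
  L1: h(27,87)=(27*31+87)%997=924 h(26,86)=(26*31+86)%997=892 h(82,72)=(82*31+72)%997=620 h(92,92)=(92*31+92)%997=950 -> [924, 892, 620, 950]
  L2: h(924,892)=(924*31+892)%997=623 h(620,950)=(620*31+950)%997=230 -> [623, 230]
  L3: h(623,230)=(623*31+230)%997=600 -> [600]
  root=600

Answer: 27 924 563 623 590 270 600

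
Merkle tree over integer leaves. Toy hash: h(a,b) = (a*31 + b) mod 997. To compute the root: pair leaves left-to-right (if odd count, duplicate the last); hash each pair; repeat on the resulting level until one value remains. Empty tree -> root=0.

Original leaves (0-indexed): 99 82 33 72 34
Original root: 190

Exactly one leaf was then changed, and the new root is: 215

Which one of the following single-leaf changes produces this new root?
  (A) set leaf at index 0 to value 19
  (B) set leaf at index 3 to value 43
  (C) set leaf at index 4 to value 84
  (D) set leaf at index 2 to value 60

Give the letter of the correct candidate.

Original leaves: [99, 82, 33, 72, 34]
Target new root: 215
Try each candidate change and compute the resulting root:
Candidate A: set leaf[0] = 19 -> leaves = [19, 82, 33, 72, 34]
  L0: [19, 82, 33, 72, 34]
  L1: h(19,82)=(19*31+82)%997=671 h(33,72)=(33*31+72)%997=98 h(34,34)=(34*31+34)%997=91 -> [671, 98, 91]
  L2: h(671,98)=(671*31+98)%997=959 h(91,91)=(91*31+91)%997=918 -> [959, 918]
  L3: h(959,918)=(959*31+918)%997=737 -> [737]
  root = 737 != target 215
Candidate B: set leaf[3] = 43 -> leaves = [99, 82, 33, 43, 34]
  L0: [99, 82, 33, 43, 34]
  L1: h(99,82)=(99*31+82)%997=160 h(33,43)=(33*31+43)%997=69 h(34,34)=(34*31+34)%997=91 -> [160, 69, 91]
  L2: h(160,69)=(160*31+69)%997=44 h(91,91)=(91*31+91)%997=918 -> [44, 918]
  L3: h(44,918)=(44*31+918)%997=288 -> [288]
  root = 288 != target 215
Candidate C: set leaf[4] = 84 -> leaves = [99, 82, 33, 72, 84]
  L0: [99, 82, 33, 72, 84]
  L1: h(99,82)=(99*31+82)%997=160 h(33,72)=(33*31+72)%997=98 h(84,84)=(84*31+84)%997=694 -> [160, 98, 694]
  L2: h(160,98)=(160*31+98)%997=73 h(694,694)=(694*31+694)%997=274 -> [73, 274]
  L3: h(73,274)=(73*31+274)%997=543 -> [543]
  root = 543 != target 215
Candidate D: set leaf[2] = 60 -> leaves = [99, 82, 60, 72, 34]
  L0: [99, 82, 60, 72, 34]
  L1: h(99,82)=(99*31+82)%997=160 h(60,72)=(60*31+72)%997=935 h(34,34)=(34*31+34)%997=91 -> [160, 935, 91]
  L2: h(160,935)=(160*31+935)%997=910 h(91,91)=(91*31+91)%997=918 -> [910, 918]
  L3: h(910,918)=(910*31+918)%997=215 -> [215]
  root = 215 == target 215  ** MATCH **
Candidate D produces the target root.

Answer: D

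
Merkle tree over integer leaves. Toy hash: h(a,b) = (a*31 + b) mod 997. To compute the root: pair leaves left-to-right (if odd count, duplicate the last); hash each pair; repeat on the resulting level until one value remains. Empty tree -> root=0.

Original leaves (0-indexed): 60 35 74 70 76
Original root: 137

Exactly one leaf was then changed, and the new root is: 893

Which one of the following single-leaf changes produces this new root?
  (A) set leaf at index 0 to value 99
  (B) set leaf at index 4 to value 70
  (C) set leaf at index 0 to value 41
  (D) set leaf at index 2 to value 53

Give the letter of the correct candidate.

Answer: D

Derivation:
Original leaves: [60, 35, 74, 70, 76]
Target new root: 893
Try each candidate change and compute the resulting root:
Candidate A: set leaf[0] = 99 -> leaves = [99, 35, 74, 70, 76]
  L0: [99, 35, 74, 70, 76]
  L1: h(99,35)=(99*31+35)%997=113 h(74,70)=(74*31+70)%997=370 h(76,76)=(76*31+76)%997=438 -> [113, 370, 438]
  L2: h(113,370)=(113*31+370)%997=882 h(438,438)=(438*31+438)%997=58 -> [882, 58]
  L3: h(882,58)=(882*31+58)%997=481 -> [481]
  root = 481 != target 893
Candidate B: set leaf[4] = 70 -> leaves = [60, 35, 74, 70, 70]
  L0: [60, 35, 74, 70, 70]
  L1: h(60,35)=(60*31+35)%997=898 h(74,70)=(74*31+70)%997=370 h(70,70)=(70*31+70)%997=246 -> [898, 370, 246]
  L2: h(898,370)=(898*31+370)%997=292 h(246,246)=(246*31+246)%997=893 -> [292, 893]
  L3: h(292,893)=(292*31+893)%997=972 -> [972]
  root = 972 != target 893
Candidate C: set leaf[0] = 41 -> leaves = [41, 35, 74, 70, 76]
  L0: [41, 35, 74, 70, 76]
  L1: h(41,35)=(41*31+35)%997=309 h(74,70)=(74*31+70)%997=370 h(76,76)=(76*31+76)%997=438 -> [309, 370, 438]
  L2: h(309,370)=(309*31+370)%997=976 h(438,438)=(438*31+438)%997=58 -> [976, 58]
  L3: h(976,58)=(976*31+58)%997=404 -> [404]
  root = 404 != target 893
Candidate D: set leaf[2] = 53 -> leaves = [60, 35, 53, 70, 76]
  L0: [60, 35, 53, 70, 76]
  L1: h(60,35)=(60*31+35)%997=898 h(53,70)=(53*31+70)%997=716 h(76,76)=(76*31+76)%997=438 -> [898, 716, 438]
  L2: h(898,716)=(898*31+716)%997=638 h(438,438)=(438*31+438)%997=58 -> [638, 58]
  L3: h(638,58)=(638*31+58)%997=893 -> [893]
  root = 893 == target 893  ** MATCH **
Candidate D produces the target root.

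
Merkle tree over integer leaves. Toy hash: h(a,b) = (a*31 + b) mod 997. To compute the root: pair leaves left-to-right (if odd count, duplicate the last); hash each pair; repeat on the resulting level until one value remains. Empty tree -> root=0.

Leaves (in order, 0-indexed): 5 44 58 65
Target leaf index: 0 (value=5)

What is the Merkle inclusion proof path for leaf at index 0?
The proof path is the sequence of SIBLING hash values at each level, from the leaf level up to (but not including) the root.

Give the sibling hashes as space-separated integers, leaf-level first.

L0 (leaves): [5, 44, 58, 65], target index=0
L1: h(5,44)=(5*31+44)%997=199 [pair 0] h(58,65)=(58*31+65)%997=866 [pair 1] -> [199, 866]
  Sibling for proof at L0: 44
L2: h(199,866)=(199*31+866)%997=56 [pair 0] -> [56]
  Sibling for proof at L1: 866
Root: 56
Proof path (sibling hashes from leaf to root): [44, 866]

Answer: 44 866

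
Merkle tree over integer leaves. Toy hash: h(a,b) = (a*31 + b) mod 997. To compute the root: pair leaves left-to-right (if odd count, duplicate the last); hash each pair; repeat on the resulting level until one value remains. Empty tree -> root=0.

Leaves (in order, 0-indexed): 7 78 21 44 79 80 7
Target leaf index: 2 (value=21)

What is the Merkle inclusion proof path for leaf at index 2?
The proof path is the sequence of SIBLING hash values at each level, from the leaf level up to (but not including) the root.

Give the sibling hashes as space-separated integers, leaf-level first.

L0 (leaves): [7, 78, 21, 44, 79, 80, 7], target index=2
L1: h(7,78)=(7*31+78)%997=295 [pair 0] h(21,44)=(21*31+44)%997=695 [pair 1] h(79,80)=(79*31+80)%997=535 [pair 2] h(7,7)=(7*31+7)%997=224 [pair 3] -> [295, 695, 535, 224]
  Sibling for proof at L0: 44
L2: h(295,695)=(295*31+695)%997=867 [pair 0] h(535,224)=(535*31+224)%997=857 [pair 1] -> [867, 857]
  Sibling for proof at L1: 295
L3: h(867,857)=(867*31+857)%997=815 [pair 0] -> [815]
  Sibling for proof at L2: 857
Root: 815
Proof path (sibling hashes from leaf to root): [44, 295, 857]

Answer: 44 295 857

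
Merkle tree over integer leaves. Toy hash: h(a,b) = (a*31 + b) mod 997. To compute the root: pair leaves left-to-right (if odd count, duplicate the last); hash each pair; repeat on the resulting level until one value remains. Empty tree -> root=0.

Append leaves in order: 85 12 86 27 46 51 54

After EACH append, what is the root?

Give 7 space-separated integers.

Answer: 85 653 64 5 400 560 811

Derivation:
After append 85 (leaves=[85]):
  L0: [85]
  root=85
After append 12 (leaves=[85, 12]):
  L0: [85, 12]
  L1: h(85,12)=(85*31+12)%997=653 -> [653]
  root=653
After append 86 (leaves=[85, 12, 86]):
  L0: [85, 12, 86]
  L1: h(85,12)=(85*31+12)%997=653 h(86,86)=(86*31+86)%997=758 -> [653, 758]
  L2: h(653,758)=(653*31+758)%997=64 -> [64]
  root=64
After append 27 (leaves=[85, 12, 86, 27]):
  L0: [85, 12, 86, 27]
  L1: h(85,12)=(85*31+12)%997=653 h(86,27)=(86*31+27)%997=699 -> [653, 699]
  L2: h(653,699)=(653*31+699)%997=5 -> [5]
  root=5
After append 46 (leaves=[85, 12, 86, 27, 46]):
  L0: [85, 12, 86, 27, 46]
  L1: h(85,12)=(85*31+12)%997=653 h(86,27)=(86*31+27)%997=699 h(46,46)=(46*31+46)%997=475 -> [653, 699, 475]
  L2: h(653,699)=(653*31+699)%997=5 h(475,475)=(475*31+475)%997=245 -> [5, 245]
  L3: h(5,245)=(5*31+245)%997=400 -> [400]
  root=400
After append 51 (leaves=[85, 12, 86, 27, 46, 51]):
  L0: [85, 12, 86, 27, 46, 51]
  L1: h(85,12)=(85*31+12)%997=653 h(86,27)=(86*31+27)%997=699 h(46,51)=(46*31+51)%997=480 -> [653, 699, 480]
  L2: h(653,699)=(653*31+699)%997=5 h(480,480)=(480*31+480)%997=405 -> [5, 405]
  L3: h(5,405)=(5*31+405)%997=560 -> [560]
  root=560
After append 54 (leaves=[85, 12, 86, 27, 46, 51, 54]):
  L0: [85, 12, 86, 27, 46, 51, 54]
  L1: h(85,12)=(85*31+12)%997=653 h(86,27)=(86*31+27)%997=699 h(46,51)=(46*31+51)%997=480 h(54,54)=(54*31+54)%997=731 -> [653, 699, 480, 731]
  L2: h(653,699)=(653*31+699)%997=5 h(480,731)=(480*31+731)%997=656 -> [5, 656]
  L3: h(5,656)=(5*31+656)%997=811 -> [811]
  root=811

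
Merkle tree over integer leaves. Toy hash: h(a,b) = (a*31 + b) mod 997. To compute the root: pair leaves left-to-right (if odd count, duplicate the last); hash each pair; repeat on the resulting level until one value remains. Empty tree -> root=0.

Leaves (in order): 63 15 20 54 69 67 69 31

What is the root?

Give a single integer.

Answer: 662

Derivation:
L0: [63, 15, 20, 54, 69, 67, 69, 31]
L1: h(63,15)=(63*31+15)%997=971 h(20,54)=(20*31+54)%997=674 h(69,67)=(69*31+67)%997=212 h(69,31)=(69*31+31)%997=176 -> [971, 674, 212, 176]
L2: h(971,674)=(971*31+674)%997=865 h(212,176)=(212*31+176)%997=766 -> [865, 766]
L3: h(865,766)=(865*31+766)%997=662 -> [662]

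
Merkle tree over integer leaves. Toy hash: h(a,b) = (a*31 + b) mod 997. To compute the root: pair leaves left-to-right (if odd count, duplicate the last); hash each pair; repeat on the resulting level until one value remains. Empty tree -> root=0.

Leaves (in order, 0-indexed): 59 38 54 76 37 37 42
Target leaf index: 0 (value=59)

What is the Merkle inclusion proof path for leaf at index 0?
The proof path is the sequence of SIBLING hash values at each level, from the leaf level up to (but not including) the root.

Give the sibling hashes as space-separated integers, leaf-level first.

Answer: 38 753 162

Derivation:
L0 (leaves): [59, 38, 54, 76, 37, 37, 42], target index=0
L1: h(59,38)=(59*31+38)%997=870 [pair 0] h(54,76)=(54*31+76)%997=753 [pair 1] h(37,37)=(37*31+37)%997=187 [pair 2] h(42,42)=(42*31+42)%997=347 [pair 3] -> [870, 753, 187, 347]
  Sibling for proof at L0: 38
L2: h(870,753)=(870*31+753)%997=804 [pair 0] h(187,347)=(187*31+347)%997=162 [pair 1] -> [804, 162]
  Sibling for proof at L1: 753
L3: h(804,162)=(804*31+162)%997=161 [pair 0] -> [161]
  Sibling for proof at L2: 162
Root: 161
Proof path (sibling hashes from leaf to root): [38, 753, 162]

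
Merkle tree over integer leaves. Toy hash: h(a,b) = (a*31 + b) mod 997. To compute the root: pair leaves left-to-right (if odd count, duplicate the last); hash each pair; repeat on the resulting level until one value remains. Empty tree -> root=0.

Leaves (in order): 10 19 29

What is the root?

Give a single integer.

L0: [10, 19, 29]
L1: h(10,19)=(10*31+19)%997=329 h(29,29)=(29*31+29)%997=928 -> [329, 928]
L2: h(329,928)=(329*31+928)%997=160 -> [160]

Answer: 160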